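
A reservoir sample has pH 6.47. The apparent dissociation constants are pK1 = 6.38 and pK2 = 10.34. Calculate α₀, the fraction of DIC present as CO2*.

α₀ = 1 / (1 + K1/[H⁺] + K1K2/[H⁺]²) = 1 / (1 + 10^+0.09 + 10^-3.78)
   = 1 / (1 + 1.2303 + 0.00016596) = 1/2.2304 = 0.4483

α₀ = 0.448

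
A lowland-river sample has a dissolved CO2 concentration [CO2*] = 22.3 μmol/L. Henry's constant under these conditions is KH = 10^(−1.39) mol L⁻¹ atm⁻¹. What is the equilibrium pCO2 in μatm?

KH = 10^(−1.39) = 4.074×10^-2 mol L⁻¹ atm⁻¹
pCO2 = [CO2*]/KH = 22.3×10^-6 / 4.074×10^-2 = 5.47×10^-4 atm = 547 μatm

pCO2 = 547 μatm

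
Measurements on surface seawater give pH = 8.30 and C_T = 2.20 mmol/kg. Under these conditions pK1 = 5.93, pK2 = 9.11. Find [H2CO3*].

α₀ = 1 / (1 + K1/[H⁺] + K1K2/[H⁺]²) = 1 / (1 + 10^+2.37 + 10^+1.56)
   = 1 / (1 + 234.42 + 36.308) = 1/271.73 = 0.003680
[CO2*] = α₀ × DIC = 0.003680 × 2.20 = 0.00810 mmol/kg = 8.10 μmol/kg

[CO2*] = 8.10 μmol/kg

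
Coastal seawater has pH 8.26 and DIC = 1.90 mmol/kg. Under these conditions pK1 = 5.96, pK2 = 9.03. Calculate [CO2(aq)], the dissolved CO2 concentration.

α₀ = 1 / (1 + K1/[H⁺] + K1K2/[H⁺]²) = 1 / (1 + 10^+2.30 + 10^+1.53)
   = 1 / (1 + 199.53 + 33.884) = 1/234.41 = 0.004266
[CO2*] = α₀ × DIC = 0.004266 × 1.90 = 0.00811 mmol/kg = 8.11 μmol/kg

[CO2*] = 8.11 μmol/kg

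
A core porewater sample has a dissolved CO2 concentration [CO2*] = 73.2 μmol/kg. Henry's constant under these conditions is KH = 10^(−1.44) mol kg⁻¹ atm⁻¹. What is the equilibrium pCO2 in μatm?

pCO2 = 2020 μatm

KH = 10^(−1.44) = 3.631×10^-2 mol kg⁻¹ atm⁻¹
pCO2 = [CO2*]/KH = 73.2×10^-6 / 3.631×10^-2 = 2.02×10^-3 atm = 2020 μatm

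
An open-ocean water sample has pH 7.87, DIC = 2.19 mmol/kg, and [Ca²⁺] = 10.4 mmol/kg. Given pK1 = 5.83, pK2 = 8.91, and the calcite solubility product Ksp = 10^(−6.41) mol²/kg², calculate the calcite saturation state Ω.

Ω = 4.85

α₂ = 1 / (1 + [H⁺]/K2 + [H⁺]²/(K1K2)) = 1 / (1 + 10^+1.04 + 10^-1.00)
   = 1 / (1 + 10.965 + 0.10000) = 1/12.065 = 0.08289
[CO3²⁻] = α₂ × DIC = 0.08289 × 2.19 = 0.1815 mmol/kg
Ksp = 10^(−6.41) = 3.890×10^-7
Ω = [Ca²⁺][CO3²⁻]/Ksp = (10.4×10^-3)(1.815×10^-4) / 3.890×10^-7 = 4.85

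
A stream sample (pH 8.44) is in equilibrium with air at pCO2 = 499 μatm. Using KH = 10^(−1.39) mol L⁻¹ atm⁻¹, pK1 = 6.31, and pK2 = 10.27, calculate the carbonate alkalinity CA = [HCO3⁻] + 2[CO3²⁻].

[CO2*] = KH · pCO2 = 10^(−1.39) × 499×10^-6 = 2.033×10^-5 mol/L
α₀ = 1/(1 + K1/[H⁺] + K1K2/[H⁺]²) = 1/(1 + 10^+2.13 + 10^+0.30) = 0.007252
DIC = [CO2*]/α₀ = 2.033×10^-5 / 0.007252 = 2.803 mmol/L
CA = (α₁ + 2α₂)·DIC = (0.9783 + 2×0.01447) × 2.803 = 2.82 mmol/L

CA = 2.82 mmol/L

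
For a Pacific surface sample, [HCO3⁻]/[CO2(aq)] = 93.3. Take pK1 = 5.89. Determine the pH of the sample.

pH = 7.86

From K1 = [H⁺][HCO3⁻]/[CO2(aq)]:  pH = pK1 + log₁₀([HCO3⁻]/[CO2(aq)])
log₁₀(93.3) = +1.970
pH = 5.89 + (+1.970) = 7.86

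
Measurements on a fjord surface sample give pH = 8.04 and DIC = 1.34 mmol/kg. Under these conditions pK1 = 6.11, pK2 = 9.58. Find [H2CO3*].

α₀ = 1 / (1 + K1/[H⁺] + K1K2/[H⁺]²) = 1 / (1 + 10^+1.93 + 10^+0.39)
   = 1 / (1 + 85.114 + 2.4547) = 1/88.569 = 0.01129
[CO2*] = α₀ × DIC = 0.01129 × 1.34 = 0.0151 mmol/kg = 15.1 μmol/kg

[CO2*] = 15.1 μmol/kg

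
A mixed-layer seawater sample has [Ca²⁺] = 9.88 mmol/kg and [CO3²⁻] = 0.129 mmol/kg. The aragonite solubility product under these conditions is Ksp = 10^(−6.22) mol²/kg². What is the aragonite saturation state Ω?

Ω = 2.12

Ksp = 10^(−6.22) = 6.026×10^-7
Ω = [Ca²⁺][CO3²⁻]/Ksp = (9.88×10^-3)(0.129×10^-3) / 6.026×10^-7 = 2.12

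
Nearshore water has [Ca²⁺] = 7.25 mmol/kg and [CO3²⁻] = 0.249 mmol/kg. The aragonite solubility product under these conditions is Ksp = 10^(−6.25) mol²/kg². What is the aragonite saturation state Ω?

Ω = 3.21

Ksp = 10^(−6.25) = 5.623×10^-7
Ω = [Ca²⁺][CO3²⁻]/Ksp = (7.25×10^-3)(0.249×10^-3) / 5.623×10^-7 = 3.21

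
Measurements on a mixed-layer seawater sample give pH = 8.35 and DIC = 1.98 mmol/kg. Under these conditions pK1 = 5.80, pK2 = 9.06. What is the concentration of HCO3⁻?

α₁ = 1 / (1 + [H⁺]/K1 + K2/[H⁺]) = 1 / (1 + 10^-2.55 + 10^-0.71)
   = 1 / (1 + 0.0028184 + 0.19498) = 1/1.1978 = 0.8349
[HCO3⁻] = α₁ × DIC = 0.8349 × 1.98 = 1.65 mmol/kg

[HCO3⁻] = 1.65 mmol/kg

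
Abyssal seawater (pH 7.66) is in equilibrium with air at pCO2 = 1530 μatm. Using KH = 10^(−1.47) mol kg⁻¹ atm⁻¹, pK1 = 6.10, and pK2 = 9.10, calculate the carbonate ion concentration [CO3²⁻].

[CO3²⁻] = 0.0683 mmol/kg

[CO2*] = KH · pCO2 = 10^(−1.47) × 1530×10^-6 = 5.184×10^-5 mol/kg
α₀ = 1/(1 + K1/[H⁺] + K1K2/[H⁺]²) = 1/(1 + 10^+1.56 + 10^+0.12) = 0.02589
DIC = [CO2*]/α₀ = 5.184×10^-5 / 0.02589 = 2.002 mmol/kg
[CO3²⁻] = α₂·DIC; α₂ = 0.03413, so [CO3²⁻] = 0.03413 × 2.002 = 0.0683 mmol/kg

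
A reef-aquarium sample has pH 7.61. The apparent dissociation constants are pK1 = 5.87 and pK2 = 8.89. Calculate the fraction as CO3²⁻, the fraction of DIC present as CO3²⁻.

α₂ = 0.0490

α₂ = 1 / (1 + [H⁺]/K2 + [H⁺]²/(K1K2)) = 1 / (1 + 10^+1.28 + 10^-0.46)
   = 1 / (1 + 19.055 + 0.34674) = 1/20.401 = 0.04902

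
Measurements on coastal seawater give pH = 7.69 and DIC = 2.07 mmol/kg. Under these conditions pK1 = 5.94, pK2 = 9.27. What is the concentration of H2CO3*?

[CO2*] = 0.0353 mmol/kg

α₀ = 1 / (1 + K1/[H⁺] + K1K2/[H⁺]²) = 1 / (1 + 10^+1.75 + 10^+0.17)
   = 1 / (1 + 56.234 + 1.4791) = 1/58.713 = 0.01703
[CO2*] = α₀ × DIC = 0.01703 × 2.07 = 0.0353 mmol/kg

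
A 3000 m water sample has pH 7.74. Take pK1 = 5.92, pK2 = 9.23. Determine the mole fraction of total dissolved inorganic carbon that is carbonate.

α₂ = 1 / (1 + [H⁺]/K2 + [H⁺]²/(K1K2)) = 1 / (1 + 10^+1.49 + 10^-0.33)
   = 1 / (1 + 30.903 + 0.46774) = 1/32.371 = 0.03089

α₂ = 0.0309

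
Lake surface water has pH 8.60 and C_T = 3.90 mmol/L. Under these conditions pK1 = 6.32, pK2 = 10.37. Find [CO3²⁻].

α₂ = 1 / (1 + [H⁺]/K2 + [H⁺]²/(K1K2)) = 1 / (1 + 10^+1.77 + 10^-0.51)
   = 1 / (1 + 58.884 + 0.30903) = 1/60.193 = 0.01661
[CO3²⁻] = α₂ × DIC = 0.01661 × 3.90 = 0.0648 mmol/L

[CO3²⁻] = 0.0648 mmol/L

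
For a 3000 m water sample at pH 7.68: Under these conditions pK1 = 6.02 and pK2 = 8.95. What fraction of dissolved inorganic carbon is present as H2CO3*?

α₀ = 1 / (1 + K1/[H⁺] + K1K2/[H⁺]²) = 1 / (1 + 10^+1.66 + 10^+0.39)
   = 1 / (1 + 45.709 + 2.4547) = 1/49.164 = 0.02034

α₀ = 0.0203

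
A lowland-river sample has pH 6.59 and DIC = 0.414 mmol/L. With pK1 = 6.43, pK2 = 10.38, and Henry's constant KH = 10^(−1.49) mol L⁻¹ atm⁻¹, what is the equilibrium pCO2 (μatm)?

pCO2 = 5230 μatm

α₀ = 1 / (1 + K1/[H⁺] + K1K2/[H⁺]²) = 1 / (1 + 10^+0.16 + 10^-3.63)
   = 1 / (1 + 1.4454 + 0.00023442) = 1/2.4457 = 0.4089
[CO2*] = α₀ × DIC = 0.4089 × 0.414 = 0.1693 mmol/L
pCO2 = [CO2*]/KH = 1.693×10^-4 / 3.236×10^-2 = 5230 μatm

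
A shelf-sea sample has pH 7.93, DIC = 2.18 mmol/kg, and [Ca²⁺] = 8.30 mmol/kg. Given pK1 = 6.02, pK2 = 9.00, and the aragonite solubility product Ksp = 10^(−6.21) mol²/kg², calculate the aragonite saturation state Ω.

Ω = 2.28

α₂ = 1 / (1 + [H⁺]/K2 + [H⁺]²/(K1K2)) = 1 / (1 + 10^+1.07 + 10^-0.84)
   = 1 / (1 + 11.749 + 0.14454) = 1/12.894 = 0.07756
[CO3²⁻] = α₂ × DIC = 0.07756 × 2.18 = 0.1691 mmol/kg
Ksp = 10^(−6.21) = 6.166×10^-7
Ω = [Ca²⁺][CO3²⁻]/Ksp = (8.30×10^-3)(1.691×10^-4) / 6.166×10^-7 = 2.28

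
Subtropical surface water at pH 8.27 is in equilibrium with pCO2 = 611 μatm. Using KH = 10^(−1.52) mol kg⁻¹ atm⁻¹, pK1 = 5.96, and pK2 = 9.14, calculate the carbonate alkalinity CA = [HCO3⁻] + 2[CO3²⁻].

CA = 4.78 mmol/kg

[CO2*] = KH · pCO2 = 10^(−1.52) × 611×10^-6 = 1.845×10^-5 mol/kg
α₀ = 1/(1 + K1/[H⁺] + K1K2/[H⁺]²) = 1/(1 + 10^+2.31 + 10^+1.44) = 0.004297
DIC = [CO2*]/α₀ = 1.845×10^-5 / 0.004297 = 4.294 mmol/kg
CA = (α₁ + 2α₂)·DIC = (0.8774 + 2×0.1184) × 4.294 = 4.78 mmol/kg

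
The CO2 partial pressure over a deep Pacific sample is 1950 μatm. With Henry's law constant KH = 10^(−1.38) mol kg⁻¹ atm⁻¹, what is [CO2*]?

[CO2*] = 81.3 μmol/kg

KH = 10^(−1.38) = 4.169×10^-2 mol kg⁻¹ atm⁻¹
[CO2*] = KH · pCO2 = 4.169×10^-2 × 1950×10^-6 atm = 8.13×10^-5 mol/kg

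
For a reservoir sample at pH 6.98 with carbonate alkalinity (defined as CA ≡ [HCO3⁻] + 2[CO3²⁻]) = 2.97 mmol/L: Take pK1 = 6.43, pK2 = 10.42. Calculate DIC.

DIC = 3.81 mmol/L

CA = [HCO3⁻] + 2[CO3²⁻] = (α₁ + 2α₂)·DIC
At pH 6.98: [H⁺]/K1 = 10^-0.55 = 0.28184, K2/[H⁺] = 10^-3.44 = 0.00036308
α₁ = 1/(1 + 0.28184 + 0.00036308) = 1/1.2822 = 0.7799; α₂ = α₁·K2/[H⁺] = 0.0002832
α₁ + 2α₂ = 0.7805
DIC = CA / (α₁ + 2α₂) = 2.97 / 0.7805 = 3.81 mmol/L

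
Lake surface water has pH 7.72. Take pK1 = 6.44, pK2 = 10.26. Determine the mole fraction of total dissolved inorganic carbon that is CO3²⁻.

α₂ = 1 / (1 + [H⁺]/K2 + [H⁺]²/(K1K2)) = 1 / (1 + 10^+2.54 + 10^+1.26)
   = 1 / (1 + 346.74 + 18.197) = 1/365.93 = 0.002733

α₂ = 0.00273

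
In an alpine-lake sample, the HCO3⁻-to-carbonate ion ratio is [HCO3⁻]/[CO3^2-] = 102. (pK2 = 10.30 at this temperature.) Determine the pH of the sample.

pH = 8.29

From K2 = [H⁺][CO3^2-]/[HCO3⁻]:  pH = pK2 − log₁₀([HCO3⁻]/[CO3^2-])
log₁₀(102) = +2.009
pH = 10.30 − (+2.009) = 8.29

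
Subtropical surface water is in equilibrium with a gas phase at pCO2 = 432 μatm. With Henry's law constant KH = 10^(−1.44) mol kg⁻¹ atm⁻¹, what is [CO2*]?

KH = 10^(−1.44) = 3.631×10^-2 mol kg⁻¹ atm⁻¹
[CO2*] = KH · pCO2 = 3.631×10^-2 × 432×10^-6 atm = 1.57×10^-5 mol/kg

[CO2*] = 15.7 μmol/kg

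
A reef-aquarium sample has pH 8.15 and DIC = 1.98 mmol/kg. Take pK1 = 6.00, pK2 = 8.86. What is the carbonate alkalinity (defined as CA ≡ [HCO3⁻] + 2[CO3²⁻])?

CA = [HCO3⁻] + 2[CO3²⁻] = (α₁ + 2α₂)·DIC
At pH 8.15: [H⁺]/K1 = 10^-2.15 = 0.0070795, K2/[H⁺] = 10^-0.71 = 0.19498
α₁ = 1/(1 + 0.0070795 + 0.19498) = 1/1.2021 = 0.8319; α₂ = α₁·K2/[H⁺] = 0.1622
α₁ + 2α₂ = 1.1563
CA = 1.1563 × 1.98 = 2.29 mmol/kg

CA = 2.29 mmol/kg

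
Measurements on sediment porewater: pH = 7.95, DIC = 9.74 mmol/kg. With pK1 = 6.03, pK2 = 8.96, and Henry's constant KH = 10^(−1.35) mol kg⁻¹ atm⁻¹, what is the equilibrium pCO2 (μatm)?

α₀ = 1 / (1 + K1/[H⁺] + K1K2/[H⁺]²) = 1 / (1 + 10^+1.92 + 10^+0.91)
   = 1 / (1 + 83.176 + 8.1283) = 1/92.305 = 0.01083
[CO2*] = α₀ × DIC = 0.01083 × 9.74 = 0.1055 mmol/kg
pCO2 = [CO2*]/KH = 1.055×10^-4 / 4.467×10^-2 = 2360 μatm

pCO2 = 2360 μatm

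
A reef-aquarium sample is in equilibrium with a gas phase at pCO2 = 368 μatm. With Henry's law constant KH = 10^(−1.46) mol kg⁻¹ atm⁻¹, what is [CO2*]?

[CO2*] = 12.8 μmol/kg

KH = 10^(−1.46) = 3.467×10^-2 mol kg⁻¹ atm⁻¹
[CO2*] = KH · pCO2 = 3.467×10^-2 × 368×10^-6 atm = 1.28×10^-5 mol/kg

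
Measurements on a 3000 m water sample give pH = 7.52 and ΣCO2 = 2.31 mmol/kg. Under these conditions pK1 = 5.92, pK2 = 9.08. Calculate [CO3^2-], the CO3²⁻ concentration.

[CO3²⁻] = 0.0604 mmol/kg

α₂ = 1 / (1 + [H⁺]/K2 + [H⁺]²/(K1K2)) = 1 / (1 + 10^+1.56 + 10^-0.04)
   = 1 / (1 + 36.308 + 0.91201) = 1/38.220 = 0.02616
[CO3²⁻] = α₂ × DIC = 0.02616 × 2.31 = 0.0604 mmol/kg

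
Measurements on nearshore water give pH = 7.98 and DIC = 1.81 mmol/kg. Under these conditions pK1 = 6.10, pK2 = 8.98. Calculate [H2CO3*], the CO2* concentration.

α₀ = 1 / (1 + K1/[H⁺] + K1K2/[H⁺]²) = 1 / (1 + 10^+1.88 + 10^+0.88)
   = 1 / (1 + 75.858 + 7.5858) = 1/84.444 = 0.01184
[CO2*] = α₀ × DIC = 0.01184 × 1.81 = 0.0214 mmol/kg

[CO2*] = 0.0214 mmol/kg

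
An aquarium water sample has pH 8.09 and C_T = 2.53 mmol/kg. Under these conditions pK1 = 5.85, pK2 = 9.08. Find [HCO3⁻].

α₁ = 1 / (1 + [H⁺]/K1 + K2/[H⁺]) = 1 / (1 + 10^-2.24 + 10^-0.99)
   = 1 / (1 + 0.0057544 + 0.10233) = 1/1.1081 = 0.9025
[HCO3⁻] = α₁ × DIC = 0.9025 × 2.53 = 2.28 mmol/kg

[HCO3⁻] = 2.28 mmol/kg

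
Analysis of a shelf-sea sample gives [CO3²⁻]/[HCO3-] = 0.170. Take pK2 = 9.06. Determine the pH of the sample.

From K2 = [H⁺][CO3²⁻]/[HCO3-]:  pH = pK2 + log₁₀([CO3²⁻]/[HCO3-])
log₁₀(0.170) = -0.770
pH = 9.06 + (-0.770) = 8.29

pH = 8.29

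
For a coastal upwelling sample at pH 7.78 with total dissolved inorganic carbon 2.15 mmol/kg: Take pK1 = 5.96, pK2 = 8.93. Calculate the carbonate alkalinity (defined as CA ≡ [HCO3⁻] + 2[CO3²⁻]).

CA = [HCO3⁻] + 2[CO3²⁻] = (α₁ + 2α₂)·DIC
At pH 7.78: [H⁺]/K1 = 10^-1.82 = 0.015136, K2/[H⁺] = 10^-1.15 = 0.070795
α₁ = 1/(1 + 0.015136 + 0.070795) = 1/1.0859 = 0.9209; α₂ = α₁·K2/[H⁺] = 0.06519
α₁ + 2α₂ = 1.0513
CA = 1.0513 × 2.15 = 2.26 mmol/kg

CA = 2.26 mmol/kg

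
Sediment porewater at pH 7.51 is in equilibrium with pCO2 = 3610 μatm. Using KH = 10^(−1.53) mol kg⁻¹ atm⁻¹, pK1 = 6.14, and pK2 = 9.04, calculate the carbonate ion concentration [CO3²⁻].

[CO3²⁻] = 0.0737 mmol/kg

[CO2*] = KH · pCO2 = 10^(−1.53) × 3610×10^-6 = 1.065×10^-4 mol/kg
α₀ = 1/(1 + K1/[H⁺] + K1K2/[H⁺]²) = 1/(1 + 10^+1.37 + 10^-0.16) = 0.03979
DIC = [CO2*]/α₀ = 1.065×10^-4 / 0.03979 = 2.678 mmol/kg
[CO3²⁻] = α₂·DIC; α₂ = 0.02753, so [CO3²⁻] = 0.02753 × 2.678 = 0.0737 mmol/kg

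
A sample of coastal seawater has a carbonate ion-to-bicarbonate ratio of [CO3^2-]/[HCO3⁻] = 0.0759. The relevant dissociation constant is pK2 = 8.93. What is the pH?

pH = 7.81

From K2 = [H⁺][CO3^2-]/[HCO3⁻]:  pH = pK2 + log₁₀([CO3^2-]/[HCO3⁻])
log₁₀(0.0759) = -1.120
pH = 8.93 + (-1.120) = 7.81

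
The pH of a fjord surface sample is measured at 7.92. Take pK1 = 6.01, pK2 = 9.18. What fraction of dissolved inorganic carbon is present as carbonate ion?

α₂ = 0.0515

α₂ = 1 / (1 + [H⁺]/K2 + [H⁺]²/(K1K2)) = 1 / (1 + 10^+1.26 + 10^-0.65)
   = 1 / (1 + 18.197 + 0.22387) = 1/19.421 = 0.05149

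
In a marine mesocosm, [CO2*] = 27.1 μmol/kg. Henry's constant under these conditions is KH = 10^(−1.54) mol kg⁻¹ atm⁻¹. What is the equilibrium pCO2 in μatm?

KH = 10^(−1.54) = 2.884×10^-2 mol kg⁻¹ atm⁻¹
pCO2 = [CO2*]/KH = 27.1×10^-6 / 2.884×10^-2 = 9.40×10^-4 atm = 940 μatm

pCO2 = 940 μatm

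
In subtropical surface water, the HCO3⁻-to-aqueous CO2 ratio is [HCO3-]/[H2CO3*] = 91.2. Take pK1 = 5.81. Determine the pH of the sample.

From K1 = [H⁺][HCO3-]/[H2CO3*]:  pH = pK1 + log₁₀([HCO3-]/[H2CO3*])
log₁₀(91.2) = +1.960
pH = 5.81 + (+1.960) = 7.77

pH = 7.77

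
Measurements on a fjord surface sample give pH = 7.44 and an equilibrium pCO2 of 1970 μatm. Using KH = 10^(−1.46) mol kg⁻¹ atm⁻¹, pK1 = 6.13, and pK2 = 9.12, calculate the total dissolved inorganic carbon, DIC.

[CO2*] = KH · pCO2 = 10^(−1.46) × 1970×10^-6 = 6.831×10^-5 mol/kg
α₀ = 1/(1 + K1/[H⁺] + K1K2/[H⁺]²) = 1/(1 + 10^+1.31 + 10^-0.37) = 0.04578
DIC = [CO2*]/α₀ = 6.831×10^-5 / 0.04578 = 1.49 mmol/kg

DIC = 1.49 mmol/kg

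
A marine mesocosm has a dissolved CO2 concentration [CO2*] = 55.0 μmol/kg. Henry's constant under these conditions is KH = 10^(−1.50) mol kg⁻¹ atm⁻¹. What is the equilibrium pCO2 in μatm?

KH = 10^(−1.50) = 3.162×10^-2 mol kg⁻¹ atm⁻¹
pCO2 = [CO2*]/KH = 55.0×10^-6 / 3.162×10^-2 = 1.74×10^-3 atm = 1740 μatm

pCO2 = 1740 μatm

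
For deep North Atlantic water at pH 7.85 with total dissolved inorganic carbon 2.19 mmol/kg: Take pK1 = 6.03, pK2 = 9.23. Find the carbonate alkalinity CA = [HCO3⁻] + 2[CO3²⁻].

CA = [HCO3⁻] + 2[CO3²⁻] = (α₁ + 2α₂)·DIC
At pH 7.85: [H⁺]/K1 = 10^-1.82 = 0.015136, K2/[H⁺] = 10^-1.38 = 0.041687
α₁ = 1/(1 + 0.015136 + 0.041687) = 1/1.0568 = 0.9462; α₂ = α₁·K2/[H⁺] = 0.03945
α₁ + 2α₂ = 1.0251
CA = 1.0251 × 2.19 = 2.25 mmol/kg

CA = 2.25 mmol/kg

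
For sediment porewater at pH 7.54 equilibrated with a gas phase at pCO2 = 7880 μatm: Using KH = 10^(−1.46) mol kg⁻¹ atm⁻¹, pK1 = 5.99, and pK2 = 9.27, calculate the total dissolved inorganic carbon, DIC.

DIC = 10.1 mmol/kg

[CO2*] = KH · pCO2 = 10^(−1.46) × 7880×10^-6 = 2.732×10^-4 mol/kg
α₀ = 1/(1 + K1/[H⁺] + K1K2/[H⁺]²) = 1/(1 + 10^+1.55 + 10^-0.18) = 0.02692
DIC = [CO2*]/α₀ = 2.732×10^-4 / 0.02692 = 10.1 mmol/kg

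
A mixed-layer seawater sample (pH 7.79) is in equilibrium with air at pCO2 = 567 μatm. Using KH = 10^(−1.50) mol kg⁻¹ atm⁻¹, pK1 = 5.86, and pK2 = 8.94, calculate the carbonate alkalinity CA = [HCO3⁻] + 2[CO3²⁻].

[CO2*] = KH · pCO2 = 10^(−1.50) × 567×10^-6 = 1.793×10^-5 mol/kg
α₀ = 1/(1 + K1/[H⁺] + K1K2/[H⁺]²) = 1/(1 + 10^+1.93 + 10^+0.78) = 0.01085
DIC = [CO2*]/α₀ = 1.793×10^-5 / 0.01085 = 1.652 mmol/kg
CA = (α₁ + 2α₂)·DIC = (0.9238 + 2×0.06540) × 1.652 = 1.74 mmol/kg

CA = 1.74 mmol/kg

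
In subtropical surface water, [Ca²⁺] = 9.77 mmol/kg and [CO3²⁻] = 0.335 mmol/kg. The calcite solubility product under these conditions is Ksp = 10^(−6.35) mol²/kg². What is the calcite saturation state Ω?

Ksp = 10^(−6.35) = 4.467×10^-7
Ω = [Ca²⁺][CO3²⁻]/Ksp = (9.77×10^-3)(0.335×10^-3) / 4.467×10^-7 = 7.33

Ω = 7.33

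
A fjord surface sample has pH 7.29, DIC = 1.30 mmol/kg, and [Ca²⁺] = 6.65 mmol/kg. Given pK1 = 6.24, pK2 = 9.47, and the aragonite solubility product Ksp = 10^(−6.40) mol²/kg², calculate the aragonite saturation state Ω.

Ω = 0.131

α₂ = 1 / (1 + [H⁺]/K2 + [H⁺]²/(K1K2)) = 1 / (1 + 10^+2.18 + 10^+1.13)
   = 1 / (1 + 151.36 + 13.490) = 1/165.85 = 0.006030
[CO3²⁻] = α₂ × DIC = 0.006030 × 1.30 = 0.007839 mmol/kg = 7.839 μmol/kg
Ksp = 10^(−6.40) = 3.981×10^-7
Ω = [Ca²⁺][CO3²⁻]/Ksp = (6.65×10^-3)(7.839×10^-6) / 3.981×10^-7 = 0.131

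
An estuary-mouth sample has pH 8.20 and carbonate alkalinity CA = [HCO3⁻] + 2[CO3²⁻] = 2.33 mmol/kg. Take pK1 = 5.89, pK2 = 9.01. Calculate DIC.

DIC = 2.06 mmol/kg

CA = [HCO3⁻] + 2[CO3²⁻] = (α₁ + 2α₂)·DIC
At pH 8.20: [H⁺]/K1 = 10^-2.31 = 0.0048978, K2/[H⁺] = 10^-0.81 = 0.15488
α₁ = 1/(1 + 0.0048978 + 0.15488) = 1/1.1598 = 0.8622; α₂ = α₁·K2/[H⁺] = 0.1335
α₁ + 2α₂ = 1.1293
DIC = CA / (α₁ + 2α₂) = 2.33 / 1.1293 = 2.06 mmol/kg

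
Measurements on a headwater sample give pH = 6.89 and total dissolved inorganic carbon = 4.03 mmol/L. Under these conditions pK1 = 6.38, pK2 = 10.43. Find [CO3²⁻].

α₂ = 1 / (1 + [H⁺]/K2 + [H⁺]²/(K1K2)) = 1 / (1 + 10^+3.54 + 10^+3.03)
   = 1 / (1 + 3467.4 + 1071.5) = 1/4539.9 = 0.0002203
[CO3²⁻] = α₂ × DIC = 0.0002203 × 4.03 = 0.000888 mmol/L = 0.888 μmol/L

[CO3²⁻] = 0.888 μmol/L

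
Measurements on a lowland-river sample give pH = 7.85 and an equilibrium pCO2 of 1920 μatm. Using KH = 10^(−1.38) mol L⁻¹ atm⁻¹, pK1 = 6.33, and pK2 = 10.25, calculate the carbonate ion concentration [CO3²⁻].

[CO3²⁻] = 10.6 μmol/L

[CO2*] = KH · pCO2 = 10^(−1.38) × 1920×10^-6 = 8.004×10^-5 mol/L
α₀ = 1/(1 + K1/[H⁺] + K1K2/[H⁺]²) = 1/(1 + 10^+1.52 + 10^-0.88) = 0.02920
DIC = [CO2*]/α₀ = 8.004×10^-5 / 0.02920 = 2.741 mmol/L
[CO3²⁻] = α₂·DIC; α₂ = 0.003849, so [CO3²⁻] = 0.003849 × 2.741 = 0.0106 mmol/L = 10.6 μmol/L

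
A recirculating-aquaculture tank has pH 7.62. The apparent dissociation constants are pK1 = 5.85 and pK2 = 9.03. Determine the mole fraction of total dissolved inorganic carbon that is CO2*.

α₀ = 1 / (1 + K1/[H⁺] + K1K2/[H⁺]²) = 1 / (1 + 10^+1.77 + 10^+0.36)
   = 1 / (1 + 58.884 + 2.2909) = 1/62.175 = 0.01608

α₀ = 0.0161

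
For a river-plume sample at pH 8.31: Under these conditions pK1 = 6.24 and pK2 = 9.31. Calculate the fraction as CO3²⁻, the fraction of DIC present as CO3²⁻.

α₂ = 1 / (1 + [H⁺]/K2 + [H⁺]²/(K1K2)) = 1 / (1 + 10^+1.00 + 10^-1.07)
   = 1 / (1 + 10.000 + 0.085114) = 1/11.085 = 0.09021

α₂ = 0.0902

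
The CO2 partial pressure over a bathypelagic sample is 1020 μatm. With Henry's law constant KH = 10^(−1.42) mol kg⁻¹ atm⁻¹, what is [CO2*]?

[CO2*] = 38.8 μmol/kg

KH = 10^(−1.42) = 3.802×10^-2 mol kg⁻¹ atm⁻¹
[CO2*] = KH · pCO2 = 3.802×10^-2 × 1020×10^-6 atm = 3.88×10^-5 mol/kg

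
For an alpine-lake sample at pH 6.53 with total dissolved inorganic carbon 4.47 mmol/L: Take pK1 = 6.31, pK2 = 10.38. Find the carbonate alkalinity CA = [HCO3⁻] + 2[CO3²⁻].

CA = 2.79 mmol/L

CA = [HCO3⁻] + 2[CO3²⁻] = (α₁ + 2α₂)·DIC
At pH 6.53: [H⁺]/K1 = 10^-0.22 = 0.60256, K2/[H⁺] = 10^-3.85 = 0.00014125
α₁ = 1/(1 + 0.60256 + 0.00014125) = 1/1.6027 = 0.6239; α₂ = α₁·K2/[H⁺] = 8.813×10^-5
α₁ + 2α₂ = 0.6241
CA = 0.6241 × 4.47 = 2.79 mmol/L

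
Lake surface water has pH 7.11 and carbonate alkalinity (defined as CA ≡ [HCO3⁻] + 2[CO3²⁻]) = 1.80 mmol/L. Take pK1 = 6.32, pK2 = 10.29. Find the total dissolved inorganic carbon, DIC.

DIC = 2.09 mmol/L

CA = [HCO3⁻] + 2[CO3²⁻] = (α₁ + 2α₂)·DIC
At pH 7.11: [H⁺]/K1 = 10^-0.79 = 0.16218, K2/[H⁺] = 10^-3.18 = 0.00066069
α₁ = 1/(1 + 0.16218 + 0.00066069) = 1/1.1628 = 0.8600; α₂ = α₁·K2/[H⁺] = 0.0005682
α₁ + 2α₂ = 0.8611
DIC = CA / (α₁ + 2α₂) = 1.80 / 0.8611 = 2.09 mmol/L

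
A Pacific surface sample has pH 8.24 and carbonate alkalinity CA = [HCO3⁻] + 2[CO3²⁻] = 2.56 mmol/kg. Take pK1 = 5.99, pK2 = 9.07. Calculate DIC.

DIC = 2.28 mmol/kg

CA = [HCO3⁻] + 2[CO3²⁻] = (α₁ + 2α₂)·DIC
At pH 8.24: [H⁺]/K1 = 10^-2.25 = 0.0056234, K2/[H⁺] = 10^-0.83 = 0.14791
α₁ = 1/(1 + 0.0056234 + 0.14791) = 1/1.1535 = 0.8669; α₂ = α₁·K2/[H⁺] = 0.1282
α₁ + 2α₂ = 1.1233
DIC = CA / (α₁ + 2α₂) = 2.56 / 1.1233 = 2.28 mmol/kg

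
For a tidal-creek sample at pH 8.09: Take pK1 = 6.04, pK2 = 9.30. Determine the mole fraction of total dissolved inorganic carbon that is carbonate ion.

α₂ = 1 / (1 + [H⁺]/K2 + [H⁺]²/(K1K2)) = 1 / (1 + 10^+1.21 + 10^-0.84)
   = 1 / (1 + 16.218 + 0.14454) = 1/17.363 = 0.05759

α₂ = 0.0576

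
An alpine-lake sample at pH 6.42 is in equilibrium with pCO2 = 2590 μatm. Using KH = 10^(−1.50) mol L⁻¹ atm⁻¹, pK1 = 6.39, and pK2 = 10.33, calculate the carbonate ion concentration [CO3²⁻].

[CO2*] = KH · pCO2 = 10^(−1.50) × 2590×10^-6 = 8.190×10^-5 mol/L
α₀ = 1/(1 + K1/[H⁺] + K1K2/[H⁺]²) = 1/(1 + 10^+0.03 + 10^-3.88) = 0.4827
DIC = [CO2*]/α₀ = 8.190×10^-5 / 0.4827 = 0.1697 mmol/L
[CO3²⁻] = α₂·DIC; α₂ = 6.363×10^-5, so [CO3²⁻] = 6.363×10^-5 × 0.1697 = 1.08×10^-5 mmol/L = 0.0108 μmol/L

[CO3²⁻] = 0.0108 μmol/L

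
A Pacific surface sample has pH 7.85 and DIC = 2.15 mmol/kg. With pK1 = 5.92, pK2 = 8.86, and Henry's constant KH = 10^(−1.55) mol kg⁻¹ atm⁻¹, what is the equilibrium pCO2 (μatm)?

α₀ = 1 / (1 + K1/[H⁺] + K1K2/[H⁺]²) = 1 / (1 + 10^+1.93 + 10^+0.92)
   = 1 / (1 + 85.114 + 8.3176) = 1/94.431 = 0.01059
[CO2*] = α₀ × DIC = 0.01059 × 2.15 = 0.02277 mmol/kg
pCO2 = [CO2*]/KH = 2.277×10^-5 / 2.818×10^-2 = 808 μatm

pCO2 = 808 μatm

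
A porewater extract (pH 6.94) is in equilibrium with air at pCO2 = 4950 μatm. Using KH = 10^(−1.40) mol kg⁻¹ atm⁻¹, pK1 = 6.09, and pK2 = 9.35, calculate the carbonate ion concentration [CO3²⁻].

[CO2*] = KH · pCO2 = 10^(−1.40) × 4950×10^-6 = 1.971×10^-4 mol/kg
α₀ = 1/(1 + K1/[H⁺] + K1K2/[H⁺]²) = 1/(1 + 10^+0.85 + 10^-1.56) = 0.1234
DIC = [CO2*]/α₀ = 1.971×10^-4 / 0.1234 = 1.598 mmol/kg
[CO3²⁻] = α₂·DIC; α₂ = 0.003397, so [CO3²⁻] = 0.003397 × 1.598 = 0.00543 mmol/kg = 5.43 μmol/kg

[CO3²⁻] = 5.43 μmol/kg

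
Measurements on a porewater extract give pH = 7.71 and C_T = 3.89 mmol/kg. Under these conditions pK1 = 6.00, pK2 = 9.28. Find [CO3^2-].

α₂ = 1 / (1 + [H⁺]/K2 + [H⁺]²/(K1K2)) = 1 / (1 + 10^+1.57 + 10^-0.14)
   = 1 / (1 + 37.154 + 0.72444) = 1/38.878 = 0.02572
[CO3²⁻] = α₂ × DIC = 0.02572 × 3.89 = 0.100 mmol/kg

[CO3²⁻] = 0.100 mmol/kg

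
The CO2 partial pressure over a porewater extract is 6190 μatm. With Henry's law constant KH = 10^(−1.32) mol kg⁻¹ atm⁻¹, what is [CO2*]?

[CO2*] = 296 μmol/kg

KH = 10^(−1.32) = 4.786×10^-2 mol kg⁻¹ atm⁻¹
[CO2*] = KH · pCO2 = 4.786×10^-2 × 6190×10^-6 atm = 2.96×10^-4 mol/kg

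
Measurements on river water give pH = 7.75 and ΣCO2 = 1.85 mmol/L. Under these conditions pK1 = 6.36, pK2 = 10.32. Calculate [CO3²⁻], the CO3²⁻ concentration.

α₂ = 1 / (1 + [H⁺]/K2 + [H⁺]²/(K1K2)) = 1 / (1 + 10^+2.57 + 10^+1.18)
   = 1 / (1 + 371.54 + 15.136) = 1/387.67 = 0.002580
[CO3²⁻] = α₂ × DIC = 0.002580 × 1.85 = 0.00477 mmol/L = 4.77 μmol/L

[CO3²⁻] = 4.77 μmol/L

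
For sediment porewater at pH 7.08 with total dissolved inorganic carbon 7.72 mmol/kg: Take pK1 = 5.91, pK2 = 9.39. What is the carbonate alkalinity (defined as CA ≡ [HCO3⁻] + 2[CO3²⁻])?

CA = [HCO3⁻] + 2[CO3²⁻] = (α₁ + 2α₂)·DIC
At pH 7.08: [H⁺]/K1 = 10^-1.17 = 0.067608, K2/[H⁺] = 10^-2.31 = 0.0048978
α₁ = 1/(1 + 0.067608 + 0.0048978) = 1/1.0725 = 0.9324; α₂ = α₁·K2/[H⁺] = 0.004567
α₁ + 2α₂ = 0.9415
CA = 0.9415 × 7.72 = 7.27 mmol/kg

CA = 7.27 mmol/kg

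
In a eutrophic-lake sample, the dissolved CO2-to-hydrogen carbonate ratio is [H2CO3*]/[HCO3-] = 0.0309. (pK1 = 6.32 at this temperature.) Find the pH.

From K1 = [H⁺][HCO3-]/[H2CO3*]:  pH = pK1 − log₁₀([H2CO3*]/[HCO3-])
log₁₀(0.0309) = -1.510
pH = 6.32 − (-1.510) = 7.83

pH = 7.83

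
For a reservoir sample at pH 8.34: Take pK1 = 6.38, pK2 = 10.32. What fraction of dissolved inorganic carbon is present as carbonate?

α₂ = 1 / (1 + [H⁺]/K2 + [H⁺]²/(K1K2)) = 1 / (1 + 10^+1.98 + 10^+0.02)
   = 1 / (1 + 95.499 + 1.0471) = 1/97.546 = 0.01025

α₂ = 0.0103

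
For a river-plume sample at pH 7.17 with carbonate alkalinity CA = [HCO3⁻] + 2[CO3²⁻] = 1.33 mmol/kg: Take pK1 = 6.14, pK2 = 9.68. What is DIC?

CA = [HCO3⁻] + 2[CO3²⁻] = (α₁ + 2α₂)·DIC
At pH 7.17: [H⁺]/K1 = 10^-1.03 = 0.093325, K2/[H⁺] = 10^-2.51 = 0.0030903
α₁ = 1/(1 + 0.093325 + 0.0030903) = 1/1.0964 = 0.9121; α₂ = α₁·K2/[H⁺] = 0.002819
α₁ + 2α₂ = 0.9177
DIC = CA / (α₁ + 2α₂) = 1.33 / 0.9177 = 1.45 mmol/kg

DIC = 1.45 mmol/kg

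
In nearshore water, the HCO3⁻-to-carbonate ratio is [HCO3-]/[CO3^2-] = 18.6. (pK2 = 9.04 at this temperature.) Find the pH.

pH = 7.77

From K2 = [H⁺][CO3^2-]/[HCO3-]:  pH = pK2 − log₁₀([HCO3-]/[CO3^2-])
log₁₀(18.6) = +1.270
pH = 9.04 − (+1.270) = 7.77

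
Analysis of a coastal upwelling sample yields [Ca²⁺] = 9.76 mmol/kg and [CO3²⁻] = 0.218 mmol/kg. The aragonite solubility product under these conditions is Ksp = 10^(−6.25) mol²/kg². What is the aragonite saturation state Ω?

Ω = 3.78

Ksp = 10^(−6.25) = 5.623×10^-7
Ω = [Ca²⁺][CO3²⁻]/Ksp = (9.76×10^-3)(0.218×10^-3) / 5.623×10^-7 = 3.78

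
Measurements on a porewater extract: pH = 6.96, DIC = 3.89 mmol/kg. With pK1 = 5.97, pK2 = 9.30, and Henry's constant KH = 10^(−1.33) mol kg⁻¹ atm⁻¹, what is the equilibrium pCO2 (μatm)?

α₀ = 1 / (1 + K1/[H⁺] + K1K2/[H⁺]²) = 1 / (1 + 10^+0.99 + 10^-1.35)
   = 1 / (1 + 9.7724 + 0.044668) = 1/10.817 = 0.09245
[CO2*] = α₀ × DIC = 0.09245 × 3.89 = 0.3596 mmol/kg
pCO2 = [CO2*]/KH = 3.596×10^-4 / 4.677×10^-2 = 7690 μatm

pCO2 = 7690 μatm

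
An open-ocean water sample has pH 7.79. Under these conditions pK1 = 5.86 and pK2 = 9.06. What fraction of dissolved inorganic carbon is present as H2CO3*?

α₀ = 0.0110

α₀ = 1 / (1 + K1/[H⁺] + K1K2/[H⁺]²) = 1 / (1 + 10^+1.93 + 10^+0.66)
   = 1 / (1 + 85.114 + 4.5709) = 1/90.685 = 0.01103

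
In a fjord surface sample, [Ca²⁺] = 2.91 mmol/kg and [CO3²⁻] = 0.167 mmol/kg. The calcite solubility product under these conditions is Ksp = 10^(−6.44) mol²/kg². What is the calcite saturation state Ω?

Ksp = 10^(−6.44) = 3.631×10^-7
Ω = [Ca²⁺][CO3²⁻]/Ksp = (2.91×10^-3)(0.167×10^-3) / 3.631×10^-7 = 1.34

Ω = 1.34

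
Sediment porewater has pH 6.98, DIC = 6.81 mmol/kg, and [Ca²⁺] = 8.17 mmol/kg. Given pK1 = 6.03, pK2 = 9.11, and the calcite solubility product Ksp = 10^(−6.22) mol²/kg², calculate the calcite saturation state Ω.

Ω = 0.611

α₂ = 1 / (1 + [H⁺]/K2 + [H⁺]²/(K1K2)) = 1 / (1 + 10^+2.13 + 10^+1.18)
   = 1 / (1 + 134.90 + 15.136) = 1/151.03 = 0.006621
[CO3²⁻] = α₂ × DIC = 0.006621 × 6.81 = 0.04509 mmol/kg
Ksp = 10^(−6.22) = 6.026×10^-7
Ω = [Ca²⁺][CO3²⁻]/Ksp = (8.17×10^-3)(4.509×10^-5) / 6.026×10^-7 = 0.611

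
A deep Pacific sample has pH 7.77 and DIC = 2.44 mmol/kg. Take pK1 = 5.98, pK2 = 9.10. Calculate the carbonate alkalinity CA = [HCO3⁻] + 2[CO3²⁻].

CA = [HCO3⁻] + 2[CO3²⁻] = (α₁ + 2α₂)·DIC
At pH 7.77: [H⁺]/K1 = 10^-1.79 = 0.016218, K2/[H⁺] = 10^-1.33 = 0.046774
α₁ = 1/(1 + 0.016218 + 0.046774) = 1/1.0630 = 0.9407; α₂ = α₁·K2/[H⁺] = 0.04400
α₁ + 2α₂ = 1.0287
CA = 1.0287 × 2.44 = 2.51 mmol/kg

CA = 2.51 mmol/kg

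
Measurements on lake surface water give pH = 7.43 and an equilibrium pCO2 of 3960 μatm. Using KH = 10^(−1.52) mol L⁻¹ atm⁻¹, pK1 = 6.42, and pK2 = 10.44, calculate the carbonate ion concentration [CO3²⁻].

[CO2*] = KH · pCO2 = 10^(−1.52) × 3960×10^-6 = 1.196×10^-4 mol/L
α₀ = 1/(1 + K1/[H⁺] + K1K2/[H⁺]²) = 1/(1 + 10^+1.01 + 10^-2.00) = 0.08894
DIC = [CO2*]/α₀ = 1.196×10^-4 / 0.08894 = 1.345 mmol/L
[CO3²⁻] = α₂·DIC; α₂ = 0.0008894, so [CO3²⁻] = 0.0008894 × 1.345 = 0.00120 mmol/L = 1.20 μmol/L

[CO3²⁻] = 1.20 μmol/L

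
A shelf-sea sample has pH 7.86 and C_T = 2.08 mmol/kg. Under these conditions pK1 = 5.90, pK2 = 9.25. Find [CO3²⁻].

α₂ = 1 / (1 + [H⁺]/K2 + [H⁺]²/(K1K2)) = 1 / (1 + 10^+1.39 + 10^-0.57)
   = 1 / (1 + 24.547 + 0.26915) = 1/25.816 = 0.03874
[CO3²⁻] = α₂ × DIC = 0.03874 × 2.08 = 0.0806 mmol/kg

[CO3²⁻] = 0.0806 mmol/kg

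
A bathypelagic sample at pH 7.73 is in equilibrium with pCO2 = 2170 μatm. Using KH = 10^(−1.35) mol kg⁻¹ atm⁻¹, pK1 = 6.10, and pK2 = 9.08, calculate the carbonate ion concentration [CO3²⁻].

[CO2*] = KH · pCO2 = 10^(−1.35) × 2170×10^-6 = 9.693×10^-5 mol/kg
α₀ = 1/(1 + K1/[H⁺] + K1K2/[H⁺]²) = 1/(1 + 10^+1.63 + 10^+0.28) = 0.02195
DIC = [CO2*]/α₀ = 9.693×10^-5 / 0.02195 = 4.416 mmol/kg
[CO3²⁻] = α₂·DIC; α₂ = 0.04182, so [CO3²⁻] = 0.04182 × 4.416 = 0.185 mmol/kg

[CO3²⁻] = 0.185 mmol/kg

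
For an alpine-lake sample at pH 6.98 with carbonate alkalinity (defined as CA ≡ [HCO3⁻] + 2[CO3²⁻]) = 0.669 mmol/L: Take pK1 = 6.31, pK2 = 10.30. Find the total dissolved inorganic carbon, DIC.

CA = [HCO3⁻] + 2[CO3²⁻] = (α₁ + 2α₂)·DIC
At pH 6.98: [H⁺]/K1 = 10^-0.67 = 0.21380, K2/[H⁺] = 10^-3.32 = 0.00047863
α₁ = 1/(1 + 0.21380 + 0.00047863) = 1/1.2143 = 0.8235; α₂ = α₁·K2/[H⁺] = 0.0003942
α₁ + 2α₂ = 0.8243
DIC = CA / (α₁ + 2α₂) = 0.669 / 0.8243 = 0.812 mmol/L

DIC = 0.812 mmol/L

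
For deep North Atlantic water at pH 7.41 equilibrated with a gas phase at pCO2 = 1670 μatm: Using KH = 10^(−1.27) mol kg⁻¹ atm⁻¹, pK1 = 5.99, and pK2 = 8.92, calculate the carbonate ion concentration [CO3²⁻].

[CO3²⁻] = 0.0729 mmol/kg

[CO2*] = KH · pCO2 = 10^(−1.27) × 1670×10^-6 = 8.968×10^-5 mol/kg
α₀ = 1/(1 + K1/[H⁺] + K1K2/[H⁺]²) = 1/(1 + 10^+1.42 + 10^-0.09) = 0.03557
DIC = [CO2*]/α₀ = 8.968×10^-5 / 0.03557 = 2.522 mmol/kg
[CO3²⁻] = α₂·DIC; α₂ = 0.02891, so [CO3²⁻] = 0.02891 × 2.522 = 0.0729 mmol/kg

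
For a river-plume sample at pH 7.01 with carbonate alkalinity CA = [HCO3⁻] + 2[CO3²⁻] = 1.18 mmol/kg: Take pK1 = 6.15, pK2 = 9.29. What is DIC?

CA = [HCO3⁻] + 2[CO3²⁻] = (α₁ + 2α₂)·DIC
At pH 7.01: [H⁺]/K1 = 10^-0.86 = 0.13804, K2/[H⁺] = 10^-2.28 = 0.0052481
α₁ = 1/(1 + 0.13804 + 0.0052481) = 1/1.1433 = 0.8747; α₂ = α₁·K2/[H⁺] = 0.004590
α₁ + 2α₂ = 0.8839
DIC = CA / (α₁ + 2α₂) = 1.18 / 0.8839 = 1.34 mmol/kg

DIC = 1.34 mmol/kg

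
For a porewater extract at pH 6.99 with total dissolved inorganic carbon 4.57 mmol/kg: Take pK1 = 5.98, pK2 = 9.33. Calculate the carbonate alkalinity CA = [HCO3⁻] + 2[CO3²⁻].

CA = [HCO3⁻] + 2[CO3²⁻] = (α₁ + 2α₂)·DIC
At pH 6.99: [H⁺]/K1 = 10^-1.01 = 0.097724, K2/[H⁺] = 10^-2.34 = 0.0045709
α₁ = 1/(1 + 0.097724 + 0.0045709) = 1/1.1023 = 0.9072; α₂ = α₁·K2/[H⁺] = 0.004147
α₁ + 2α₂ = 0.9155
CA = 0.9155 × 4.57 = 4.18 mmol/kg

CA = 4.18 mmol/kg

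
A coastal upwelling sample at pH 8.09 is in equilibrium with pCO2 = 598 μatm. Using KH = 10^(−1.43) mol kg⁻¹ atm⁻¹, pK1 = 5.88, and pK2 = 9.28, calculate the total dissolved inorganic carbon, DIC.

DIC = 3.86 mmol/kg

[CO2*] = KH · pCO2 = 10^(−1.43) × 598×10^-6 = 2.222×10^-5 mol/kg
α₀ = 1/(1 + K1/[H⁺] + K1K2/[H⁺]²) = 1/(1 + 10^+2.21 + 10^+1.02) = 0.005759
DIC = [CO2*]/α₀ = 2.222×10^-5 / 0.005759 = 3.86 mmol/kg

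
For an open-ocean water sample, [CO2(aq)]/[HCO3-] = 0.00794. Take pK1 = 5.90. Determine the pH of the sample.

pH = 8.00

From K1 = [H⁺][HCO3-]/[CO2(aq)]:  pH = pK1 − log₁₀([CO2(aq)]/[HCO3-])
log₁₀(0.00794) = -2.100
pH = 5.90 − (-2.100) = 8.00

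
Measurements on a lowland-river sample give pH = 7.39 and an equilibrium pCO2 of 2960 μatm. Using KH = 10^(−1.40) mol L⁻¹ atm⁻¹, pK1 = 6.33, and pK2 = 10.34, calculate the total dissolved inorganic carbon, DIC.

DIC = 1.47 mmol/L

[CO2*] = KH · pCO2 = 10^(−1.40) × 2960×10^-6 = 1.178×10^-4 mol/L
α₀ = 1/(1 + K1/[H⁺] + K1K2/[H⁺]²) = 1/(1 + 10^+1.06 + 10^-1.89) = 0.08004
DIC = [CO2*]/α₀ = 1.178×10^-4 / 0.08004 = 1.47 mmol/L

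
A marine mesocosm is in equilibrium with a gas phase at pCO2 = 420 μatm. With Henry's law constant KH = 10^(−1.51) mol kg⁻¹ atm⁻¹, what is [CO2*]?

[CO2*] = 13.0 μmol/kg

KH = 10^(−1.51) = 3.090×10^-2 mol kg⁻¹ atm⁻¹
[CO2*] = KH · pCO2 = 3.090×10^-2 × 420×10^-6 atm = 1.30×10^-5 mol/kg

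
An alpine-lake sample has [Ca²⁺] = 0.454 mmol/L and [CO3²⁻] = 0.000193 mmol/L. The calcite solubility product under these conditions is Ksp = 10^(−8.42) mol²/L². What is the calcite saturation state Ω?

Ksp = 10^(−8.42) = 3.802×10^-9
Ω = [Ca²⁺][CO3²⁻]/Ksp = (0.454×10^-3)(0.000193×10^-3) / 3.802×10^-9 = 0.0230

Ω = 0.0230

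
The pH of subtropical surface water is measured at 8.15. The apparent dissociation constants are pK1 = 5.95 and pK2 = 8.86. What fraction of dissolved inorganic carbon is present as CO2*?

α₀ = 1 / (1 + K1/[H⁺] + K1K2/[H⁺]²) = 1 / (1 + 10^+2.20 + 10^+1.49)
   = 1 / (1 + 158.49 + 30.903) = 1/190.39 = 0.005252

α₀ = 0.00525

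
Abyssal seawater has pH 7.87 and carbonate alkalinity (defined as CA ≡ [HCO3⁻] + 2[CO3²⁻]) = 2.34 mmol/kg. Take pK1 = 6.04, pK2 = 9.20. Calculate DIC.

CA = [HCO3⁻] + 2[CO3²⁻] = (α₁ + 2α₂)·DIC
At pH 7.87: [H⁺]/K1 = 10^-1.83 = 0.014791, K2/[H⁺] = 10^-1.33 = 0.046774
α₁ = 1/(1 + 0.014791 + 0.046774) = 1/1.0616 = 0.9420; α₂ = α₁·K2/[H⁺] = 0.04406
α₁ + 2α₂ = 1.0301
DIC = CA / (α₁ + 2α₂) = 2.34 / 1.0301 = 2.27 mmol/kg

DIC = 2.27 mmol/kg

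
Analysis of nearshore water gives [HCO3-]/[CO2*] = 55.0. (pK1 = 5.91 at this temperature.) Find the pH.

pH = 7.65

From K1 = [H⁺][HCO3-]/[CO2*]:  pH = pK1 + log₁₀([HCO3-]/[CO2*])
log₁₀(55.0) = +1.740
pH = 5.91 + (+1.740) = 7.65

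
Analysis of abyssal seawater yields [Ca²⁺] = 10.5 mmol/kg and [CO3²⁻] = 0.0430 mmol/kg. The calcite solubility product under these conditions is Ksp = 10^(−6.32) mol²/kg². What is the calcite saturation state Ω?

Ω = 0.943

Ksp = 10^(−6.32) = 4.786×10^-7
Ω = [Ca²⁺][CO3²⁻]/Ksp = (10.5×10^-3)(0.0430×10^-3) / 4.786×10^-7 = 0.943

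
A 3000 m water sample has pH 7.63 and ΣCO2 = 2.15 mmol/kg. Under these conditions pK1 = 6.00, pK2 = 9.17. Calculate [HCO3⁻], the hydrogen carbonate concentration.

[HCO3⁻] = 2.04 mmol/kg

α₁ = 1 / (1 + [H⁺]/K1 + K2/[H⁺]) = 1 / (1 + 10^-1.63 + 10^-1.54)
   = 1 / (1 + 0.023442 + 0.028840) = 1/1.0523 = 0.9503
[HCO3⁻] = α₁ × DIC = 0.9503 × 2.15 = 2.04 mmol/kg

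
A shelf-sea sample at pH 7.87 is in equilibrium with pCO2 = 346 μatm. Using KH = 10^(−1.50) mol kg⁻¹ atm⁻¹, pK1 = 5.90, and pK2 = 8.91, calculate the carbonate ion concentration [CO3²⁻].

[CO2*] = KH · pCO2 = 10^(−1.50) × 346×10^-6 = 1.094×10^-5 mol/kg
α₀ = 1/(1 + K1/[H⁺] + K1K2/[H⁺]²) = 1/(1 + 10^+1.97 + 10^+0.93) = 0.009724
DIC = [CO2*]/α₀ = 1.094×10^-5 / 0.009724 = 1.125 mmol/kg
[CO3²⁻] = α₂·DIC; α₂ = 0.08277, so [CO3²⁻] = 0.08277 × 1.125 = 0.0931 mmol/kg

[CO3²⁻] = 0.0931 mmol/kg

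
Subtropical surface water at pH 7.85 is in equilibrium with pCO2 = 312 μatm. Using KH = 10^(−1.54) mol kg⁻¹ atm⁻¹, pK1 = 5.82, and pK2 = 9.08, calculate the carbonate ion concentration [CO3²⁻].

[CO2*] = KH · pCO2 = 10^(−1.54) × 312×10^-6 = 8.998×10^-6 mol/kg
α₀ = 1/(1 + K1/[H⁺] + K1K2/[H⁺]²) = 1/(1 + 10^+2.03 + 10^+0.80) = 0.008737
DIC = [CO2*]/α₀ = 8.998×10^-6 / 0.008737 = 1.030 mmol/kg
[CO3²⁻] = α₂·DIC; α₂ = 0.05512, so [CO3²⁻] = 0.05512 × 1.030 = 0.0568 mmol/kg

[CO3²⁻] = 0.0568 mmol/kg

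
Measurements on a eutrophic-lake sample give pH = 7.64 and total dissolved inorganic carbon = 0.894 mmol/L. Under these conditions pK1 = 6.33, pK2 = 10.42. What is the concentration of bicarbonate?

α₁ = 1 / (1 + [H⁺]/K1 + K2/[H⁺]) = 1 / (1 + 10^-1.31 + 10^-2.78)
   = 1 / (1 + 0.048978 + 0.0016596) = 1/1.0506 = 0.9518
[HCO3⁻] = α₁ × DIC = 0.9518 × 0.894 = 0.851 mmol/L

[HCO3⁻] = 0.851 mmol/L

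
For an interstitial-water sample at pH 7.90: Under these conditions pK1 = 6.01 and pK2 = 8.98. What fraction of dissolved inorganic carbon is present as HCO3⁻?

α₁ = 0.912

α₁ = 1 / (1 + [H⁺]/K1 + K2/[H⁺]) = 1 / (1 + 10^-1.89 + 10^-1.08)
   = 1 / (1 + 0.012882 + 0.083176) = 1/1.0961 = 0.9124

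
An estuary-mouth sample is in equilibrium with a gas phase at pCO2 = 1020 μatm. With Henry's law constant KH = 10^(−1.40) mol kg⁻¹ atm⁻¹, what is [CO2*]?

KH = 10^(−1.40) = 3.981×10^-2 mol kg⁻¹ atm⁻¹
[CO2*] = KH · pCO2 = 3.981×10^-2 × 1020×10^-6 atm = 4.06×10^-5 mol/kg

[CO2*] = 40.6 μmol/kg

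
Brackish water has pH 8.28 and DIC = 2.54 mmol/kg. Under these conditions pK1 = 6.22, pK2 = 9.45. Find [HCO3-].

[HCO3⁻] = 2.36 mmol/kg

α₁ = 1 / (1 + [H⁺]/K1 + K2/[H⁺]) = 1 / (1 + 10^-2.06 + 10^-1.17)
   = 1 / (1 + 0.0087096 + 0.067608) = 1/1.0763 = 0.9291
[HCO3⁻] = α₁ × DIC = 0.9291 × 2.54 = 2.36 mmol/kg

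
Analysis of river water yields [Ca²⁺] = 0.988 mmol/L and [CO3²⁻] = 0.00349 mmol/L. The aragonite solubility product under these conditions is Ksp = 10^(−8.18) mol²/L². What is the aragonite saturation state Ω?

Ksp = 10^(−8.18) = 6.607×10^-9
Ω = [Ca²⁺][CO3²⁻]/Ksp = (0.988×10^-3)(0.00349×10^-3) / 6.607×10^-9 = 0.522

Ω = 0.522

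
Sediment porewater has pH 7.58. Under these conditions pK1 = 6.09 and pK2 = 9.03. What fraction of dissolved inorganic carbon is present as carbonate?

α₂ = 1 / (1 + [H⁺]/K2 + [H⁺]²/(K1K2)) = 1 / (1 + 10^+1.45 + 10^-0.04)
   = 1 / (1 + 28.184 + 0.91201) = 1/30.096 = 0.03323

α₂ = 0.0332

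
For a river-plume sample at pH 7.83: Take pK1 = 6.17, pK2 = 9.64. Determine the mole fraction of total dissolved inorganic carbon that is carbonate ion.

α₂ = 0.0149

α₂ = 1 / (1 + [H⁺]/K2 + [H⁺]²/(K1K2)) = 1 / (1 + 10^+1.81 + 10^+0.15)
   = 1 / (1 + 64.565 + 1.4125) = 1/66.978 = 0.01493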